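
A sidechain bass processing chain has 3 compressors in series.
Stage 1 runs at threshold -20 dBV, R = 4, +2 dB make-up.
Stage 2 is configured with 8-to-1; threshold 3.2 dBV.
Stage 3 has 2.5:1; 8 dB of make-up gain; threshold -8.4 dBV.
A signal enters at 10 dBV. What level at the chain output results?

Stage 1: 10 dBV is 30 dB over -20 dBV; at 4:1 that becomes 7.5 dB over, giving -12.5 dBV; +2 dB make-up → -10.5 dBV.
Stage 2: -10.5 dBV is at or below the 3.2 dBV threshold — no compression; output -10.5 dBV.
Stage 3: below threshold (-10.5 ≤ -8.4); passes unchanged; make-up brings it to -2.5 dBV.

-2.5 dBV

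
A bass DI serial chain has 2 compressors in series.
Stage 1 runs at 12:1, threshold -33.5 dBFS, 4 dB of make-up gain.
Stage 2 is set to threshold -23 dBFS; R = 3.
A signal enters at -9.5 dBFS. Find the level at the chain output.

-27.5 dBFS

Stage 1: -9.5 dBFS is 24 dB over -33.5 dBFS; at 12:1 that becomes 2 dB over, giving -31.5 dBFS; +4 dB make-up → -27.5 dBFS.
Stage 2: below threshold (-27.5 ≤ -23); passes unchanged; output -27.5 dBFS.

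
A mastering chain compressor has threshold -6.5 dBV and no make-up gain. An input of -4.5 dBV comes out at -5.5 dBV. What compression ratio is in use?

Input overshoot = -4.5 − (-6.5) = 2 dB; output overshoot = -5.5 − (-6.5) = 1 dB.
Ratio = 2 / 1 = 2.

2:1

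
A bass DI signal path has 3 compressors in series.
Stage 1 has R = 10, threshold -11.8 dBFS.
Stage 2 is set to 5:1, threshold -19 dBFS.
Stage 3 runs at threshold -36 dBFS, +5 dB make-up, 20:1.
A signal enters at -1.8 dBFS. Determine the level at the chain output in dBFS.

-30.068 dBFS

Stage 1: overshoot 10 dB → 10/10 = 1 dB → -10.8 dBFS.
Stage 2: 8.2 dB above -19 dBFS, reduced 5:1 to 1.64 dB above → -17.36 dBFS.
Stage 3: 18.64 dB above -36 dBFS, reduced 20:1 to 0.932 dB above → -35.068 dBFS; +5 dB make-up → -30.068 dBFS.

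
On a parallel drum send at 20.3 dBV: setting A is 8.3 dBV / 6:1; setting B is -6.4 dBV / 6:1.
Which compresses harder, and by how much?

B, by 12.25 dB

A: 12 dB over, compressed to 2 dB over, so 10 dB of GR.
B: 26.7 dB over, compressed to 4.45 dB over, so 22.25 dB of GR.
B applies 12.25 dB more gain reduction.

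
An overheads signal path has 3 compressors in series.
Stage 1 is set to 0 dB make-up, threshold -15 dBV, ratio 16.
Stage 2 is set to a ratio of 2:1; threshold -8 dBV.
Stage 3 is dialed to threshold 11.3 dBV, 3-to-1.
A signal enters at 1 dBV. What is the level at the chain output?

Stage 1: overshoot 16 dB → 16/16 = 1 dB → -14 dBV.
Stage 2: -14 dBV is at or below the -8 dBV threshold — no compression; output -14 dBV.
Stage 3: -14 dBV ≤ 11.3 dBV, so stage 3 doesn't engage; output -14 dBV.

-14 dBV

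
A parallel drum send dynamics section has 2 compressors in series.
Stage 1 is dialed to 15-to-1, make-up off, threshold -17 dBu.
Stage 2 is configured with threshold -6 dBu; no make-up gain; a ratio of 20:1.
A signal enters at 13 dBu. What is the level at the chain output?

-15 dBu

Stage 1: 13 dBu is 30 dB over -17 dBu; at 15:1 that becomes 2 dB over, giving -15 dBu.
Stage 2: below threshold (-15 ≤ -6); passes unchanged; output -15 dBu.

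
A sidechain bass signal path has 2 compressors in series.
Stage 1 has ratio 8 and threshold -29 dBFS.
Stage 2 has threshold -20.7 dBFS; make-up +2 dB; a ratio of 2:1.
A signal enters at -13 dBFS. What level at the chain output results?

-25 dBFS

Stage 1: 16 dB above -29 dBFS, reduced 8:1 to 2 dB above → -27 dBFS.
Stage 2: -27 dBFS is at or below the -20.7 dBFS threshold — no compression; make-up brings it to -25 dBFS.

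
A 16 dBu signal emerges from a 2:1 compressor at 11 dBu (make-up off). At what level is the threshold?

6 dBu

Input is 10 dB above T (since output overshoot × R = input overshoot: (11 − T)·2 = 16 − T gives T = 6 dBu).
Check: 6 + (16 − 6)/2 = 6 + 5 = 11 dBu. ✓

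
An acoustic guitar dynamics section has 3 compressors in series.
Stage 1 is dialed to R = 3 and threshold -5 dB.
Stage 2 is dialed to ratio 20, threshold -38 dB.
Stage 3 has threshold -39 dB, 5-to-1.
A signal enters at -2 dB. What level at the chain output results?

-38.46 dB

Stage 1: 3 dB above -5 dB, reduced 3:1 to 1 dB above → -4 dB.
Stage 2: 34 dB above -38 dB, reduced 20:1 to 1.7 dB above → -36.3 dB.
Stage 3: overshoot 2.7 dB → 2.7/5 = 0.54 dB → -38.46 dB.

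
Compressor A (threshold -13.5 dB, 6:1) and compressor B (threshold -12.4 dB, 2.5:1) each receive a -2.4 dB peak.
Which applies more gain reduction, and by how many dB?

A: overshoot 11.1 dB → output overshoot 1.85 dB → GR 9.25 dB.
B: overshoot 10 dB → output overshoot 4 dB → GR 6 dB.
A applies 3.25 dB more gain reduction.

A, by 3.25 dB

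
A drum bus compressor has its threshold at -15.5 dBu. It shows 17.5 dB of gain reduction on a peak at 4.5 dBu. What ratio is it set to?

Input overshoot = 4.5 − (-15.5) = 20 dB.
Output overshoot = 20 − 17.5 = 2.5 dB.
Ratio = input overshoot / output overshoot = 20 / 2.5 = 8.

8:1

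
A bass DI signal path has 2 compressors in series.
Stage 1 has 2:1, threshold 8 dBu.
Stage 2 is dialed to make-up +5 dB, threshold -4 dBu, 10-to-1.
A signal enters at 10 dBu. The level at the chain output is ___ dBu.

Stage 1: overshoot 2 dB → 2/2 = 1 dB → 9 dBu.
Stage 2: overshoot 13 dB → 13/10 = 1.3 dB → -2.7 dBu; +5 dB make-up → 2.3 dBu.

2.3 dBu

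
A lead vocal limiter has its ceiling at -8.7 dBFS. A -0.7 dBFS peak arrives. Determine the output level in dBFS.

At ∞:1, everything above -8.7 dBFS is held at the ceiling.

-8.7 dBFS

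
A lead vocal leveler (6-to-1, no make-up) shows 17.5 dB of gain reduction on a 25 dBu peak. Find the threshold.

Input is 21 dB above T (since output overshoot × R = input overshoot: (7.5 − T)·6 = 25 − T gives T = 4 dBu).
Check: 4 + (25 − 4)/6 = 4 + 3.5 = 7.5 dBu. ✓

4 dBu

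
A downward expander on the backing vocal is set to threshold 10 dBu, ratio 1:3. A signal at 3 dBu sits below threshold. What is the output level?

-11 dBu

Undershoot = 10 − 3 = 7 dB.
At 1:3, that expands to 21 dB under threshold.
Output = 10 − 21 = -11 dBu.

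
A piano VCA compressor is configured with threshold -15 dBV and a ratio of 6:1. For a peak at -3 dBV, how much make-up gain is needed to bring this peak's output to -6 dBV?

Without make-up, output = threshold + overshoot/6 = -15 + 2 = -13 dBV.
Gap to target: 7 dB.

7 dB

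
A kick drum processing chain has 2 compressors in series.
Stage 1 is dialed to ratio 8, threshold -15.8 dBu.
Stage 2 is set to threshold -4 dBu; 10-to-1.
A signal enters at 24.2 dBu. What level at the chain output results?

Stage 1: overshoot 40 dB → 40/8 = 5 dB → -10.8 dBu.
Stage 2: -10.8 dBu ≤ -4 dBu, so stage 2 doesn't engage; output -10.8 dBu.

-10.8 dBu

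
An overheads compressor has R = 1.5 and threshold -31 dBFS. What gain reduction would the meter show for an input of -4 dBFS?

The signal is 27 dB above threshold.
A 1.5:1 ratio leaves 18 dB of that excess.
Gain reduction = 27 − 18 = 9 dB.

9 dB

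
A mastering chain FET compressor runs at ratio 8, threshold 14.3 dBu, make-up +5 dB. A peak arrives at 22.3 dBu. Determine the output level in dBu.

Overshoot: 22.3 − 14.3 = 8 dB.
8:1 compression reduces that to 8/8 = 1 dB over.
So the level is 14.3 + 1 = 15.3 dBu; make-up adds 5 dB, giving 20.3 dBu.

20.3 dBu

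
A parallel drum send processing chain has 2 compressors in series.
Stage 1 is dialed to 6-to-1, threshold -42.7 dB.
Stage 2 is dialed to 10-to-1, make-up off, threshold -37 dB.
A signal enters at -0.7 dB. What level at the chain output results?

-36.87 dB

Stage 1: 42 dB above -42.7 dB, reduced 6:1 to 7 dB above → -35.7 dB.
Stage 2: -35.7 dB is 1.3 dB over -37 dB; at 10:1 that becomes 0.13 dB over, giving -36.87 dB.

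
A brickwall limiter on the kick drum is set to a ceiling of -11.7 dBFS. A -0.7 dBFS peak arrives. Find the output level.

A brickwall limiter is an ∞:1 compressor: any input above the ceiling is clamped to -11.7 dBFS.

-11.7 dBFS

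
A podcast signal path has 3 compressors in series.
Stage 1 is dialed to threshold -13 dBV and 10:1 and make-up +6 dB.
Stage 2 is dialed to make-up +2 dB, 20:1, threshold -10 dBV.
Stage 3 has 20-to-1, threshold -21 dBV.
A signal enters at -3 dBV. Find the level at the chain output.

-20.34 dBV

Stage 1: -3 dBV is 10 dB over -13 dBV; at 10:1 that becomes 1 dB over, giving -12 dBV; +6 dB make-up → -6 dBV.
Stage 2: overshoot 4 dB → 4/20 = 0.2 dB → -9.8 dBV; +2 dB make-up → -7.8 dBV.
Stage 3: 13.2 dB above -21 dBV, reduced 20:1 to 0.66 dB above → -20.34 dBV.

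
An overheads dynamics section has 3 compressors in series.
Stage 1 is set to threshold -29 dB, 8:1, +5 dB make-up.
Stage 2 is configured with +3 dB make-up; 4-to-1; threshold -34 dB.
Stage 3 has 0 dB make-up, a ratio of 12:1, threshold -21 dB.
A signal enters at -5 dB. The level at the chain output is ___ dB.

Stage 1: overshoot 24 dB → 24/8 = 3 dB → -26 dB; +5 dB make-up → -21 dB.
Stage 2: 13 dB above -34 dB, reduced 4:1 to 3.25 dB above → -30.75 dB; +3 dB make-up → -27.75 dB.
Stage 3: below threshold (-27.75 ≤ -21); passes unchanged; output -27.75 dB.

-27.75 dB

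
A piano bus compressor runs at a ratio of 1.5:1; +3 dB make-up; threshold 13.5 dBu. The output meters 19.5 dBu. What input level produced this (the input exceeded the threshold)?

Before make-up, the level was 19.5 − 3 = 16.5 dBu.
That's 3 dB above the 13.5 dBu threshold.
Before 1.5:1 compression the overshoot was 3 × 1.5 = 4.5 dB, so input = 13.5 + 4.5 = 18 dBu.

18 dBu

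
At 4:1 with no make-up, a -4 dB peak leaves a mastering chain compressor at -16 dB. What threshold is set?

Let T be the threshold. Output overshoot = (input overshoot)/R, so -16 − T = (-4 − T)/4.
4·(-16 − T) = -4 − T → 3·T = -64 − (-4) = -60.
T = -60/3 = -20 dB.

-20 dB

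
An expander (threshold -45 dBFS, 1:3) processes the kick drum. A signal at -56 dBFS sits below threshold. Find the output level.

-78 dBFS

Below threshold, a 1:3 expander applies gain = (3−1)×(T − x) of attenuation.
(3−1) × 11 = 22 dB, so output = -56 − 22 = -78 dBFS.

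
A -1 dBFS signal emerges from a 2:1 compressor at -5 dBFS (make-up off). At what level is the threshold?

Input is 8 dB above T (since output overshoot × R = input overshoot: (-5 − T)·2 = -1 − T gives T = -9 dBFS).
Check: -9 + (-1 − (-9))/2 = -9 + 4 = -5 dBFS. ✓

-9 dBFS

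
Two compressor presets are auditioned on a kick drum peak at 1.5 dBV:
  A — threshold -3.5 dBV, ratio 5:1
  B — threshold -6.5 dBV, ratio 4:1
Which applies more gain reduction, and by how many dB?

A: overshoot 5 dB → output overshoot 1 dB → GR 4 dB.
B: overshoot 8 dB → output overshoot 2 dB → GR 6 dB.
B applies 2 dB more gain reduction.

B, by 2 dB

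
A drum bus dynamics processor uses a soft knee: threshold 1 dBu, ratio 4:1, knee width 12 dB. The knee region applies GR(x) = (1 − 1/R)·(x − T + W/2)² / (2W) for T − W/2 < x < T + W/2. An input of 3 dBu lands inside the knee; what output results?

1 dBu

x − T + W/2 = 3 − 1 + 6 = 8.
GR = (1 − 1/4) × 8² / 24 = 0.75 × 64 / 24 = 2 dB.
Output = 3 − 2 = 1 dBu.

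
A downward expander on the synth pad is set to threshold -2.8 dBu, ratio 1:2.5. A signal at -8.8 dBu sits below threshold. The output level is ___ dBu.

Undershoot = (-2.8) − (-8.8) = 6 dB.
At 1:2.5, that expands to 15 dB under threshold.
Output = -2.8 − 15 = -17.8 dBu.

-17.8 dBu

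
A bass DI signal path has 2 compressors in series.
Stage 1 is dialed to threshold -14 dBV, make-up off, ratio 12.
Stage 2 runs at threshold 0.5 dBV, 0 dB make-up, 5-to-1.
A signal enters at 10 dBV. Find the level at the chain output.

-12 dBV

Stage 1: 24 dB above -14 dBV, reduced 12:1 to 2 dB above → -12 dBV.
Stage 2: -12 dBV ≤ 0.5 dBV, so stage 2 doesn't engage; output -12 dBV.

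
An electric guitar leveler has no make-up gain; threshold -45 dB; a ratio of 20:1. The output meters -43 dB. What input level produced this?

-5 dB

The compressed level sits -43 − (-45) = 2 dB over threshold.
Undo the ratio: input overshoot = 2 × 20 = 40 dB, giving input = -5 dB.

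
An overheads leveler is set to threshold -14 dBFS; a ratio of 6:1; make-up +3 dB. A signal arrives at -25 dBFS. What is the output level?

-25 dBFS is 11 dB below the -14 dBFS threshold, so no gain reduction is applied.
Make-up gain adds 3 dB: -25 + 3 = -22 dBFS.

-22 dBFS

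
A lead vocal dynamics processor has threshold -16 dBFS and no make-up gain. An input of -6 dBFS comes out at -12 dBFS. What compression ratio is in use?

Input overshoot = -6 − (-16) = 10 dB; output overshoot = -12 − (-16) = 4 dB.
Ratio = 10 / 4 = 2.5.

2.5:1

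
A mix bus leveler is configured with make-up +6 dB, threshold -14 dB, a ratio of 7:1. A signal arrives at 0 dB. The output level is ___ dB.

-6 dB

0 dB sits 14 dB over threshold.
At 7:1 the overshoot is divided by 7, leaving 2 dB above threshold.
So the level is -14 + 2 = -12 dB; make-up adds 6 dB, giving -6 dB.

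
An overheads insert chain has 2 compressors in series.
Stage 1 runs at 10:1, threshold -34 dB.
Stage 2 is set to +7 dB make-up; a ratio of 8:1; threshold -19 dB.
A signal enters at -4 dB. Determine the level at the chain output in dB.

-24 dB

Stage 1: -4 dB is 30 dB over -34 dB; at 10:1 that becomes 3 dB over, giving -31 dB.
Stage 2: -31 dB is at or below the -19 dB threshold — no compression; make-up brings it to -24 dB.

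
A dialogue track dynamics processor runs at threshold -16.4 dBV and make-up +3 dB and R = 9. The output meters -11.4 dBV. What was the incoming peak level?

Remove make-up: -11.4 − 3 = -14.4 dBV.
That's 2 dB above the -16.4 dBV threshold.
Input overshoot = R × output overshoot = 18 dB → input = -16.4 + 18 = 1.6 dBV.

1.6 dBV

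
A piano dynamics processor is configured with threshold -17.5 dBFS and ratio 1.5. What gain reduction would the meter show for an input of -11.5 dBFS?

2 dB

Overshoot = -11.5 − (-17.5) = 6 dB.
A 1.5:1 ratio leaves 4 dB of that excess.
Gain reduction = 6 − 4 = 2 dB.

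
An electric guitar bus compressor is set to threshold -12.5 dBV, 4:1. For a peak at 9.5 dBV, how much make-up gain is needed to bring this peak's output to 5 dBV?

The peak compresses to -12.5 + 22/4 = -7 dBV.
To reach 5 dBV requires 5 − (-7) = 12 dB of make-up.

12 dB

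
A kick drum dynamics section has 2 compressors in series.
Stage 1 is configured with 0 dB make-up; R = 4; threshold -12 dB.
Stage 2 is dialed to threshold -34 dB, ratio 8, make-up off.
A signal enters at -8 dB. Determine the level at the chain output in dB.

Stage 1: 4 dB above -12 dB, reduced 4:1 to 1 dB above → -11 dB.
Stage 2: overshoot 23 dB → 23/8 = 2.875 dB → -31.125 dB.

-31.125 dB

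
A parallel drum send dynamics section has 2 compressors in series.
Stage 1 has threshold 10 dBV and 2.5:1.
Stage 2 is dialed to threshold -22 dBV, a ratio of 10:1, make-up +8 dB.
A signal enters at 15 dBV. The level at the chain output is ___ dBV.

-10.6 dBV

Stage 1: overshoot 5 dB → 5/2.5 = 2 dB → 12 dBV.
Stage 2: overshoot 34 dB → 34/10 = 3.4 dB → -18.6 dBV; +8 dB make-up → -10.6 dBV.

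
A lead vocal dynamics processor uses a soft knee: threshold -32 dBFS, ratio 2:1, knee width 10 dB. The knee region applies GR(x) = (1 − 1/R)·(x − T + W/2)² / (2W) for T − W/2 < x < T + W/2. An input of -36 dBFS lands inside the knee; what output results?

x − T + W/2 = -36 − (-32) + 5 = 1.
GR = (1 − 1/2) × 1² / 20 = 0.5 × 1 / 20 = 0.025 dB.
Output = -36 − 0.025 = -36.025 dBFS.

-36.025 dBFS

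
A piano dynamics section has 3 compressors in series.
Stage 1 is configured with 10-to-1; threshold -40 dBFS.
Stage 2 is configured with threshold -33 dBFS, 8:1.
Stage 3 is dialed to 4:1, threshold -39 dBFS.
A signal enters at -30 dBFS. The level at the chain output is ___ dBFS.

Stage 1: -30 dBFS is 10 dB over -40 dBFS; at 10:1 that becomes 1 dB over, giving -39 dBFS.
Stage 2: below threshold (-39 ≤ -33); passes unchanged; output -39 dBFS.
Stage 3: below threshold (-39 ≤ -39); passes unchanged; output -39 dBFS.

-39 dBFS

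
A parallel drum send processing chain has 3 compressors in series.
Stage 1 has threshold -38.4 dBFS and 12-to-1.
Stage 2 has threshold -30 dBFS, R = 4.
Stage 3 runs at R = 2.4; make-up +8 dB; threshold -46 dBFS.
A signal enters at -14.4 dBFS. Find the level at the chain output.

-34 dBFS

Stage 1: 24 dB above -38.4 dBFS, reduced 12:1 to 2 dB above → -36.4 dBFS.
Stage 2: -36.4 dBFS ≤ -30 dBFS, so stage 2 doesn't engage; output -36.4 dBFS.
Stage 3: -36.4 dBFS is 9.6 dB over -46 dBFS; at 2.4:1 that becomes 4 dB over, giving -42 dBFS; +8 dB make-up → -34 dBFS.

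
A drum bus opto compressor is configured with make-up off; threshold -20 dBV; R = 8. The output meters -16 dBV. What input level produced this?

Post-compression overshoot = -16 − (-20) = 4 dB.
Before 8:1 compression the overshoot was 4 × 8 = 32 dB, so input = -20 + 32 = 12 dBV.

12 dBV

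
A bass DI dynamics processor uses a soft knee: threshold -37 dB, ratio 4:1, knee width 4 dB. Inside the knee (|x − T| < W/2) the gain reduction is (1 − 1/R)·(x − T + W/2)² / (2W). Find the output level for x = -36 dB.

x − T + W/2 = -36 − (-37) + 2 = 3.
GR = (1 − 1/4) × 3² / 8 = 0.75 × 9 / 8 = 0.84375 dB.
Output = -36 − 0.84375 = -36.84375 dB.

-36.84375 dB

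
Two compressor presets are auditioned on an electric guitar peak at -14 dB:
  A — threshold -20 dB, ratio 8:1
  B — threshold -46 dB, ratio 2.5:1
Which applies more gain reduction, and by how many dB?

B, by 13.95 dB

A: overshoot 6 dB → output overshoot 0.75 dB → GR 5.25 dB.
B: overshoot 32 dB → output overshoot 12.8 dB → GR 19.2 dB.
B reduces 13.95 dB more.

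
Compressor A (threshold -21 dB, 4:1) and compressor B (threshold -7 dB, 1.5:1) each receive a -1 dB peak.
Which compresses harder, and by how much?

A: overshoot 20 dB → output overshoot 5 dB → GR 15 dB.
B: overshoot 6 dB → output overshoot 4 dB → GR 2 dB.
A reduces 13 dB more.

A, by 13 dB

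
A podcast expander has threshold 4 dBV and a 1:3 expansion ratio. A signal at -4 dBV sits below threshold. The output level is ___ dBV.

-20 dBV

Undershoot = 4 − (-4) = 8 dB.
At 1:3, that expands to 24 dB under threshold.
Output = 4 − 24 = -20 dBV.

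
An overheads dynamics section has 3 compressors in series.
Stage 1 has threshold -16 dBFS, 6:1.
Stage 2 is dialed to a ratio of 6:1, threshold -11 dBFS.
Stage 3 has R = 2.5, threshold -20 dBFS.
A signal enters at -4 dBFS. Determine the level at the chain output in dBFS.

-17.6 dBFS

Stage 1: 12 dB above -16 dBFS, reduced 6:1 to 2 dB above → -14 dBFS.
Stage 2: below threshold (-14 ≤ -11); passes unchanged; output -14 dBFS.
Stage 3: 6 dB above -20 dBFS, reduced 2.5:1 to 2.4 dB above → -17.6 dBFS.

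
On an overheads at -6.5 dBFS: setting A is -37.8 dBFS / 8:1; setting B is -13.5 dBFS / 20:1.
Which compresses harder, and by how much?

A: overshoot 31.3 dB → output overshoot 3.9125 dB → GR 27.3875 dB.
B: overshoot 7 dB → output overshoot 0.35 dB → GR 6.65 dB.
A applies 20.7375 dB more gain reduction.

A, by 20.7375 dB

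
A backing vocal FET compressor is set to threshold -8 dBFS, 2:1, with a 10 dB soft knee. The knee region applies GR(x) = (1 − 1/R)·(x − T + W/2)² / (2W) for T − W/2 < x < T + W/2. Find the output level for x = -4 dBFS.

x − T + W/2 = -4 − (-8) + 5 = 9.
GR = (1 − 1/2) × 9² / 20 = 0.5 × 81 / 20 = 2.025 dB.
Output = -4 − 2.025 = -6.025 dBFS.

-6.025 dBFS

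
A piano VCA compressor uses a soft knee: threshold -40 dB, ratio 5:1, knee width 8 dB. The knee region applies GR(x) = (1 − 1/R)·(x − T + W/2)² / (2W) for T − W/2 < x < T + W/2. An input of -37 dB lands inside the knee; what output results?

-39.45 dB

x − T + W/2 = -37 − (-40) + 4 = 7.
GR = (1 − 1/5) × 7² / 16 = 0.8 × 49 / 16 = 2.45 dB.
Output = -37 − 2.45 = -39.45 dB.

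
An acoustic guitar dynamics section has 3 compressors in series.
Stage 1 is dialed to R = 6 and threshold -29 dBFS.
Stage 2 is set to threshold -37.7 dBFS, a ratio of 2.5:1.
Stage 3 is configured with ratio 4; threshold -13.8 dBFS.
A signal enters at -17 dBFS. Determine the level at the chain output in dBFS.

-33.42 dBFS

Stage 1: overshoot 12 dB → 12/6 = 2 dB → -27 dBFS.
Stage 2: overshoot 10.7 dB → 10.7/2.5 = 4.28 dB → -33.42 dBFS.
Stage 3: -33.42 dBFS ≤ -13.8 dBFS, so stage 3 doesn't engage; output -33.42 dBFS.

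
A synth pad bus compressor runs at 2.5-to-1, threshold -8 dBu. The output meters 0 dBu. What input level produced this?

12 dBu

That's 8 dB above the -8 dBu threshold.
Undo the ratio: input overshoot = 8 × 2.5 = 20 dB, giving input = 12 dBu.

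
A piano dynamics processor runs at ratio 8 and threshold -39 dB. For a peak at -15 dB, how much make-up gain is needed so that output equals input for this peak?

21 dB

Overshoot 24 dB → 24/8 = 3 dB after compression, so the compressed level is -39 + 3 = -36 dB.
Make-up = target − compressed = -15 − (-36) = 21 dB.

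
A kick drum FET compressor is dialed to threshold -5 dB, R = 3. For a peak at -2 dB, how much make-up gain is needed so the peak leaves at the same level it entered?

Without make-up, output = threshold + overshoot/3 = -5 + 1 = -4 dB.
Gap to target: 2 dB.

2 dB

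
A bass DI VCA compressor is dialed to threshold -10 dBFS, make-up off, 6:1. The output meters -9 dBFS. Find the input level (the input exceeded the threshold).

-4 dBFS

The compressed level sits -9 − (-10) = 1 dB over threshold.
Input overshoot = R × output overshoot = 6 dB → input = -10 + 6 = -4 dBFS.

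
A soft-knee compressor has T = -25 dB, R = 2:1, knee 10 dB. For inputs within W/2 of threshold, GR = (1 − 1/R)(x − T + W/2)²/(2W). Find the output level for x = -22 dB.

-23.6 dB

x − T + W/2 = -22 − (-25) + 5 = 8.
GR = (1 − 1/2) × 8² / 20 = 0.5 × 64 / 20 = 1.6 dB.
Output = -22 − 1.6 = -23.6 dB.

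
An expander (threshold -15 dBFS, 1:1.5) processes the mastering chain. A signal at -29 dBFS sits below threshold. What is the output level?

Below threshold, a 1:1.5 expander applies gain = (1.5−1)×(T − x) of attenuation.
(1.5−1) × 14 = 7 dB, so output = -29 − 7 = -36 dBFS.

-36 dBFS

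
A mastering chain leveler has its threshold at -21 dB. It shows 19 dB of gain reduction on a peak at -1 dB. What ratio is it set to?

20:1

Input overshoot = -1 − (-21) = 20 dB.
Output overshoot = 20 − 19 = 1 dB.
Ratio = input overshoot / output overshoot = 20 / 1 = 20.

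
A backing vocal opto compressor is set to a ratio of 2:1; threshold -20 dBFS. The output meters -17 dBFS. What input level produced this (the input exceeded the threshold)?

Post-compression overshoot = -17 − (-20) = 3 dB.
Input overshoot = R × output overshoot = 6 dB → input = -20 + 6 = -14 dBFS.

-14 dBFS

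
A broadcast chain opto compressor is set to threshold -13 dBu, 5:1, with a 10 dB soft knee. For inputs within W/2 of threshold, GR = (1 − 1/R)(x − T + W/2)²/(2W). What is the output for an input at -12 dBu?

-13.44 dBu

x − T + W/2 = -12 − (-13) + 5 = 6.
GR = (1 − 1/5) × 6² / 20 = 0.8 × 36 / 20 = 1.44 dB.
Output = -12 − 1.44 = -13.44 dBu.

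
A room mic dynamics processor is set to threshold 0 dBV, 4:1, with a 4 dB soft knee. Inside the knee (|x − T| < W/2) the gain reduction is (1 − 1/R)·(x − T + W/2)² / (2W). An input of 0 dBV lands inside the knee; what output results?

x − T + W/2 = 0 − 0 + 2 = 2.
GR = (1 − 1/4) × 2² / 8 = 0.75 × 4 / 8 = 0.375 dB.
Output = 0 − 0.375 = -0.375 dBV.

-0.375 dBV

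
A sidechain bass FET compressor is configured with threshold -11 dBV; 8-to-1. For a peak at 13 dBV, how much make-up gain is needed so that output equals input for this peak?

The peak compresses to -11 + 24/8 = -8 dBV.
To reach 13 dBV requires 13 − (-8) = 21 dB of make-up.

21 dB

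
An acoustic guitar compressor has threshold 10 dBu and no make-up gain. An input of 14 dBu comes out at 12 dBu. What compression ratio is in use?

Input overshoot = 14 − 10 = 4 dB; output overshoot = 12 − 10 = 2 dB.
Ratio = 4 / 2 = 2.

2:1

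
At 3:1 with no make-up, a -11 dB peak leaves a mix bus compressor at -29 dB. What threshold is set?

Gain reduction = -11 − (-29) = 18 dB; output overshoot = GR / (R − 1) = 18 / 2 = 9 dB.
Threshold = output − output overshoot = -29 − 9 = -38 dB.

-38 dB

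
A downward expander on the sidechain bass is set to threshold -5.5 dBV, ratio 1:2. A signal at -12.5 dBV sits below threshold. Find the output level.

The input is 7 dB below the -5.5 dBV threshold.
A 1:2 expander multiplies undershoot by 2: 7 × 2 = 14 dB below threshold.
Output = -5.5 − 14 = -19.5 dBV.

-19.5 dBV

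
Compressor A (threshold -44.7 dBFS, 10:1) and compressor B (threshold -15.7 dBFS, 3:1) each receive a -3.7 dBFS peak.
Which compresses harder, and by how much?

A, by 28.9 dB

A: GR = 41 − 41/10 = 36.9 dB.
B: GR = 12 − 12/3 = 8 dB.
Difference: 28.9 dB in favour of A.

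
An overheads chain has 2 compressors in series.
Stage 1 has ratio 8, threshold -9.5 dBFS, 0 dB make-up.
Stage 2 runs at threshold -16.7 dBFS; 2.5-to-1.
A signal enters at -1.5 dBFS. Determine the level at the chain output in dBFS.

Stage 1: 8 dB above -9.5 dBFS, reduced 8:1 to 1 dB above → -8.5 dBFS.
Stage 2: -8.5 dBFS is 8.2 dB over -16.7 dBFS; at 2.5:1 that becomes 3.28 dB over, giving -13.42 dBFS.

-13.42 dBFS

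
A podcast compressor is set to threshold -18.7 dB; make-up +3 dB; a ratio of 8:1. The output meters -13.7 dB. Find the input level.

Stripping the +3 dB make-up gives -16.7 dB at the gain stage.
Post-compression overshoot = -16.7 − (-18.7) = 2 dB.
Undo the ratio: input overshoot = 2 × 8 = 16 dB, giving input = -2.7 dB.

-2.7 dB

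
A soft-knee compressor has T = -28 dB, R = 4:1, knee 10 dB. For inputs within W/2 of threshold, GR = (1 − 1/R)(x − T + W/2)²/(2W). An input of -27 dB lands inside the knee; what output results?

x − T + W/2 = -27 − (-28) + 5 = 6.
GR = (1 − 1/4) × 6² / 20 = 0.75 × 36 / 20 = 1.35 dB.
Output = -27 − 1.35 = -28.35 dB.

-28.35 dB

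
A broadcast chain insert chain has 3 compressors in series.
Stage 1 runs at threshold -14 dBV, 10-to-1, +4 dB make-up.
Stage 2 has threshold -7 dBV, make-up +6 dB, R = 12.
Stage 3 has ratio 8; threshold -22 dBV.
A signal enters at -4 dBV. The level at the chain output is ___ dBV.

Stage 1: 10 dB above -14 dBV, reduced 10:1 to 1 dB above → -13 dBV; +4 dB make-up → -9 dBV.
Stage 2: -9 dBV ≤ -7 dBV, so stage 2 doesn't engage; make-up brings it to -3 dBV.
Stage 3: overshoot 19 dB → 19/8 = 2.375 dB → -19.625 dBV.

-19.625 dBV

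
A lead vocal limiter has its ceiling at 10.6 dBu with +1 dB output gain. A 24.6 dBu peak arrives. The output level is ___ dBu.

A brickwall limiter is an ∞:1 compressor: any input above the ceiling is clamped to 10.6 dBu.
Output gain then adds 1 dB: 10.6 + 1 = 11.6 dBu.

11.6 dBu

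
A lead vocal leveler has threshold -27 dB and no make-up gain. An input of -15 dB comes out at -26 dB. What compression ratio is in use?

12:1

Input overshoot = -15 − (-27) = 12 dB; output overshoot = -26 − (-27) = 1 dB.
Ratio = 12 / 1 = 12.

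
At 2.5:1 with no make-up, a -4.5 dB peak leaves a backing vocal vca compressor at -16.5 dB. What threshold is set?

-24.5 dB

Gain reduction = -4.5 − (-16.5) = 12 dB; output overshoot = GR / (R − 1) = 12 / 1.5 = 8 dB.
Threshold = output − output overshoot = -16.5 − 8 = -24.5 dB.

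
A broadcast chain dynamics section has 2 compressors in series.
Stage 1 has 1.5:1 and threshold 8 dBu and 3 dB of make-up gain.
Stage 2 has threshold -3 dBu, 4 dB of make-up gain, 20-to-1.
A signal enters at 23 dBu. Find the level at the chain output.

2.2 dBu

Stage 1: 15 dB above 8 dBu, reduced 1.5:1 to 10 dB above → 18 dBu; +3 dB make-up → 21 dBu.
Stage 2: overshoot 24 dB → 24/20 = 1.2 dB → -1.8 dBu; +4 dB make-up → 2.2 dBu.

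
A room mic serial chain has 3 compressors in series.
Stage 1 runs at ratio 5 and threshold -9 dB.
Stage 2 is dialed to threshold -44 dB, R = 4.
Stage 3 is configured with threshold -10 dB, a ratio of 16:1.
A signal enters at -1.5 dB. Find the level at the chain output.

Stage 1: overshoot 7.5 dB → 7.5/5 = 1.5 dB → -7.5 dB.
Stage 2: -7.5 dB is 36.5 dB over -44 dB; at 4:1 that becomes 9.125 dB over, giving -34.875 dB.
Stage 3: -34.875 dB ≤ -10 dB, so stage 3 doesn't engage; output -34.875 dB.

-34.875 dB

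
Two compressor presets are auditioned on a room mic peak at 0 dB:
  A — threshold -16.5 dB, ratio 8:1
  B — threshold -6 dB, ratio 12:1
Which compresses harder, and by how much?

A: GR = 16.5 − 16.5/8 = 14.4375 dB.
B: GR = 6 − 6/12 = 5.5 dB.
Difference: 8.9375 dB in favour of A.

A, by 8.9375 dB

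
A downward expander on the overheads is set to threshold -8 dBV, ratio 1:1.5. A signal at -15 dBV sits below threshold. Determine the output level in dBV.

-18.5 dBV

Below threshold, a 1:1.5 expander applies gain = (1.5−1)×(T − x) of attenuation.
(1.5−1) × 7 = 3.5 dB, so output = -15 − 3.5 = -18.5 dBV.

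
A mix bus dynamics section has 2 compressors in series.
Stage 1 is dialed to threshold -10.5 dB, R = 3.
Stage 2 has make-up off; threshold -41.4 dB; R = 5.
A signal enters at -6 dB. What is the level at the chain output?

Stage 1: -6 dB is 4.5 dB over -10.5 dB; at 3:1 that becomes 1.5 dB over, giving -9 dB.
Stage 2: 32.4 dB above -41.4 dB, reduced 5:1 to 6.48 dB above → -34.92 dB.

-34.92 dB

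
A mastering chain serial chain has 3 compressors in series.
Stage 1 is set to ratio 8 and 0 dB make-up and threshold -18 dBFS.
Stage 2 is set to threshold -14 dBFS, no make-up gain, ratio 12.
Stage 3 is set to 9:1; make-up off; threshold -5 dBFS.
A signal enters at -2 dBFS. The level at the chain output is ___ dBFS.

Stage 1: overshoot 16 dB → 16/8 = 2 dB → -16 dBFS.
Stage 2: -16 dBFS ≤ -14 dBFS, so stage 2 doesn't engage; output -16 dBFS.
Stage 3: below threshold (-16 ≤ -5); passes unchanged; output -16 dBFS.

-16 dBFS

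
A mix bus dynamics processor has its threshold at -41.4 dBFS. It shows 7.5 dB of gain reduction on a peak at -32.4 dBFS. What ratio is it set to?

Input overshoot = -32.4 − (-41.4) = 9 dB.
Output overshoot = 9 − 7.5 = 1.5 dB.
Ratio = input overshoot / output overshoot = 9 / 1.5 = 6.

6:1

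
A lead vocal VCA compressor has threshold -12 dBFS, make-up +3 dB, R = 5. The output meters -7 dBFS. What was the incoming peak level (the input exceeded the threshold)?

Remove make-up: -7 − 3 = -10 dBFS.
That's 2 dB above the -12 dBFS threshold.
Before 5:1 compression the overshoot was 2 × 5 = 10 dB, so input = -12 + 10 = -2 dBFS.

-2 dBFS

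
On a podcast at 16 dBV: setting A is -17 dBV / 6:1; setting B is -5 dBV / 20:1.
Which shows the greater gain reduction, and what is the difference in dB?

A, by 7.55 dB

A: GR = 33 − 33/6 = 27.5 dB.
B: GR = 21 − 21/20 = 19.95 dB.
A applies 7.55 dB more gain reduction.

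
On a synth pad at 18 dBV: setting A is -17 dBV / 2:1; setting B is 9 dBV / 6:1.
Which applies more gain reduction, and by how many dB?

A, by 10 dB

A: 35 dB over, compressed to 17.5 dB over, so 17.5 dB of GR.
B: 9 dB over, compressed to 1.5 dB over, so 7.5 dB of GR.
A reduces 10 dB more.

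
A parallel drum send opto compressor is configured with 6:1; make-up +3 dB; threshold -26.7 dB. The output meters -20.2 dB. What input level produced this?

Remove make-up: -20.2 − 3 = -23.2 dB.
Post-compression overshoot = -23.2 − (-26.7) = 3.5 dB.
Undo the ratio: input overshoot = 3.5 × 6 = 21 dB, giving input = -5.7 dB.

-5.7 dB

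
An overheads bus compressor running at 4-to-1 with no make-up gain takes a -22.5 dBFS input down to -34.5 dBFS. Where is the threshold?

Input is 16 dB above T (since output overshoot × R = input overshoot: (-34.5 − T)·4 = -22.5 − T gives T = -38.5 dBFS).
Check: -38.5 + (-22.5 − (-38.5))/4 = -38.5 + 4 = -34.5 dBFS. ✓

-38.5 dBFS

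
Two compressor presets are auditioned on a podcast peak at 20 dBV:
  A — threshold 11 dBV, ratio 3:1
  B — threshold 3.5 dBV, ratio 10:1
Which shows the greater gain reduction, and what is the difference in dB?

A: overshoot 9 dB → output overshoot 3 dB → GR 6 dB.
B: overshoot 16.5 dB → output overshoot 1.65 dB → GR 14.85 dB.
Difference: 8.85 dB in favour of B.

B, by 8.85 dB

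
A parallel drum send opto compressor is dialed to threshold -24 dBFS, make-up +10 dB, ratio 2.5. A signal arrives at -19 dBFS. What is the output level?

Overshoot: -19 − (-24) = 5 dB.
At 2.5:1 the overshoot is divided by 2.5, leaving 2 dB above threshold.
That puts the output at -22 dBFS; make-up adds 10 dB, giving -12 dBFS.

-12 dBFS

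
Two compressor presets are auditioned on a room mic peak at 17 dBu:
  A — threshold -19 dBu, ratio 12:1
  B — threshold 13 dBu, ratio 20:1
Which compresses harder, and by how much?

A, by 29.2 dB

A: overshoot 36 dB → output overshoot 3 dB → GR 33 dB.
B: overshoot 4 dB → output overshoot 0.2 dB → GR 3.8 dB.
A reduces 29.2 dB more.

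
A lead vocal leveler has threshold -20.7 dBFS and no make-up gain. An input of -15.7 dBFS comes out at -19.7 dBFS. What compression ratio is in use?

Input overshoot = -15.7 − (-20.7) = 5 dB; output overshoot = -19.7 − (-20.7) = 1 dB.
Ratio = 5 / 1 = 5.

5:1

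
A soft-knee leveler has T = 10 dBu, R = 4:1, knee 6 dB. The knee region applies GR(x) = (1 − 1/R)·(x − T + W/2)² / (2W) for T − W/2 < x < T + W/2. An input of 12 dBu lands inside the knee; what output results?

x − T + W/2 = 12 − 10 + 3 = 5.
GR = (1 − 1/4) × 5² / 12 = 0.75 × 25 / 12 = 1.5625 dB.
Output = 12 − 1.5625 = 10.4375 dBu.

10.4375 dBu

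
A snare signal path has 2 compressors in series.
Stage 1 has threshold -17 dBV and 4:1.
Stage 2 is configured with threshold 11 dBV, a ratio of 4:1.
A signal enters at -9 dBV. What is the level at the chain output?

-15 dBV

Stage 1: 8 dB above -17 dBV, reduced 4:1 to 2 dB above → -15 dBV.
Stage 2: -15 dBV is at or below the 11 dBV threshold — no compression; output -15 dBV.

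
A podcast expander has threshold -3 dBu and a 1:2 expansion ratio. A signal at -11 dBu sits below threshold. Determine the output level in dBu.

-19 dBu

The input is 8 dB below the -3 dBu threshold.
A 1:2 expander multiplies undershoot by 2: 8 × 2 = 16 dB below threshold.
Output = -3 − 16 = -19 dBu.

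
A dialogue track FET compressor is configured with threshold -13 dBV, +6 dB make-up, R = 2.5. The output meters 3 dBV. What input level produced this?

12 dBV

Before make-up, the level was 3 − 6 = -3 dBV.
The compressed level sits -3 − (-13) = 10 dB over threshold.
Undo the ratio: input overshoot = 10 × 2.5 = 25 dB, giving input = 12 dBV.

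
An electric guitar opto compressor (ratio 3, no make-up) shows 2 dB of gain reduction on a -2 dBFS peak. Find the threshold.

Gain reduction = -2 − (-4) = 2 dB; output overshoot = GR / (R − 1) = 2 / 2 = 1 dB.
Threshold = output − output overshoot = -4 − 1 = -5 dBFS.

-5 dBFS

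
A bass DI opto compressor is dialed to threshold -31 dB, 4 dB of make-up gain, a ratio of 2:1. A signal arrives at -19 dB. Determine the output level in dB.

-21 dB

The input is 12 dB above the -31 dB threshold.
At 2:1 the overshoot is divided by 2, leaving 6 dB above threshold.
That puts the output at -25 dB; make-up adds 4 dB, giving -21 dB.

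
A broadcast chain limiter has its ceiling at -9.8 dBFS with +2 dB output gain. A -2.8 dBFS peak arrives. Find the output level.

-7.8 dBFS

At ∞:1, everything above -9.8 dBFS is held at the ceiling.
Output gain then adds 2 dB: -9.8 + 2 = -7.8 dBFS.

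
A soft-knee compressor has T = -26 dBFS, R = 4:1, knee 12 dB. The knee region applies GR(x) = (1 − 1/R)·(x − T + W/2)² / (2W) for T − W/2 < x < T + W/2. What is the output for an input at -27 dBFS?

x − T + W/2 = -27 − (-26) + 6 = 5.
GR = (1 − 1/4) × 5² / 24 = 0.75 × 25 / 24 = 0.78125 dB.
Output = -27 − 0.78125 = -27.78125 dBFS.

-27.78125 dBFS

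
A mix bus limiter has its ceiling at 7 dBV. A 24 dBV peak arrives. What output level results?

A brickwall limiter is an ∞:1 compressor: any input above the ceiling is clamped to 7 dBV.

7 dBV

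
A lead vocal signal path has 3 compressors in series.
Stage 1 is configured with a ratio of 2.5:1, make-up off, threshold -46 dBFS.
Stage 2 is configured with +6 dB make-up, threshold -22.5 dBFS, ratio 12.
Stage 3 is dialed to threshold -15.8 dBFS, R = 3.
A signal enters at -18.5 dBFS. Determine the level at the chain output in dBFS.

-29 dBFS

Stage 1: overshoot 27.5 dB → 27.5/2.5 = 11 dB → -35 dBFS.
Stage 2: -35 dBFS is at or below the -22.5 dBFS threshold — no compression; make-up brings it to -29 dBFS.
Stage 3: -29 dBFS is at or below the -15.8 dBFS threshold — no compression; output -29 dBFS.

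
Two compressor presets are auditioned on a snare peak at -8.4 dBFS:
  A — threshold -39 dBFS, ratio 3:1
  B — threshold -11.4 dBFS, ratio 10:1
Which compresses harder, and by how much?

A, by 17.7 dB

A: GR = 30.6 − 30.6/3 = 20.4 dB.
B: GR = 3 − 3/10 = 2.7 dB.
A applies 17.7 dB more gain reduction.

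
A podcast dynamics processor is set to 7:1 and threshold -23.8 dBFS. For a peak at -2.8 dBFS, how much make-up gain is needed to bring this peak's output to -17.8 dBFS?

3 dB

The peak compresses to -23.8 + 21/7 = -20.8 dBFS.
To reach -17.8 dBFS requires -17.8 − (-20.8) = 3 dB of make-up.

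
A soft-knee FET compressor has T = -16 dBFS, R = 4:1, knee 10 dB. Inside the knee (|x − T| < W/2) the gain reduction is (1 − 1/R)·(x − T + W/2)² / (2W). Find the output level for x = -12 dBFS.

x − T + W/2 = -12 − (-16) + 5 = 9.
GR = (1 − 1/4) × 9² / 20 = 0.75 × 81 / 20 = 3.0375 dB.
Output = -12 − 3.0375 = -15.0375 dBFS.

-15.0375 dBFS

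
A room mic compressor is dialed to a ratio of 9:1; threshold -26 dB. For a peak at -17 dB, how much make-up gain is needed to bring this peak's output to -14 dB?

11 dB

Overshoot 9 dB → 9/9 = 1 dB after compression, so the compressed level is -26 + 1 = -25 dB.
Make-up = target − compressed = -14 − (-25) = 11 dB.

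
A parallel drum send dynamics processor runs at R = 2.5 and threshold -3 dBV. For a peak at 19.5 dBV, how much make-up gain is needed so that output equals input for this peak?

13.5 dB

Without make-up, output = threshold + overshoot/2.5 = -3 + 9 = 6 dBV.
Gap to target: 13.5 dB.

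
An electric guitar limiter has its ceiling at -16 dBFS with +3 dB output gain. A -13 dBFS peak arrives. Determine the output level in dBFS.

-13 dBFS

The limiter clamps the peak to its -16 dBFS ceiling.
Output gain then adds 3 dB: -16 + 3 = -13 dBFS.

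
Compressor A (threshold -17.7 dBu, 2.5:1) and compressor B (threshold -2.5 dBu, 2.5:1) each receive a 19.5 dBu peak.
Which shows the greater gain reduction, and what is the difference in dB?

A: GR = 37.2 − 37.2/2.5 = 22.32 dB.
B: GR = 22 − 22/2.5 = 13.2 dB.
A applies 9.12 dB more gain reduction.

A, by 9.12 dB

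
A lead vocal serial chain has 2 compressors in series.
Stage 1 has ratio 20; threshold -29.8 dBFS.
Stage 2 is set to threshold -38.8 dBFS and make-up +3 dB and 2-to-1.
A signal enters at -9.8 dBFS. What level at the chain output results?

-30.8 dBFS

Stage 1: 20 dB above -29.8 dBFS, reduced 20:1 to 1 dB above → -28.8 dBFS.
Stage 2: -28.8 dBFS is 10 dB over -38.8 dBFS; at 2:1 that becomes 5 dB over, giving -33.8 dBFS; +3 dB make-up → -30.8 dBFS.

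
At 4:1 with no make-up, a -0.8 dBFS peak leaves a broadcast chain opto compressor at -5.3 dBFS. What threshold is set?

Gain reduction = -0.8 − (-5.3) = 4.5 dB; output overshoot = GR / (R − 1) = 4.5 / 3 = 1.5 dB.
Threshold = output − output overshoot = -5.3 − 1.5 = -6.8 dBFS.

-6.8 dBFS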